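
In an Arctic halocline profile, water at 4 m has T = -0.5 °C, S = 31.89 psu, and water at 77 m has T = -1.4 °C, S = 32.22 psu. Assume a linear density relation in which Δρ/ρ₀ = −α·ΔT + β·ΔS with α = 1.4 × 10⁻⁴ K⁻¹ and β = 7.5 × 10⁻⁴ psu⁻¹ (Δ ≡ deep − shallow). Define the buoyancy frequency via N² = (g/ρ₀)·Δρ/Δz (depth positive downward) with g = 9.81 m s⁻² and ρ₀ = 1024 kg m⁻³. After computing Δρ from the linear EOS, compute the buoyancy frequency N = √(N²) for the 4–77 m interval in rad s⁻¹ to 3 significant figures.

7.08 × 10⁻³ rad s⁻¹

ΔT = -0.9 K, ΔS = +0.33 psu (deep − shallow).
Δρ/ρ₀ = −αΔT + βΔS = 1.26 × 10⁻⁴ + 2.475 × 10⁻⁴ = 3.735 × 10⁻⁴, so Δρ ≈ 0.3825 kg m⁻³.
N² = (g/ρ₀)·Δρ/Δz = g·(Δρ/ρ₀)/Δz = 9.81 × 3.735 × 10⁻⁴ / 73 = 5.0192 × 10⁻⁵ s⁻².
N = √(5.0192 × 10⁻⁵) = 7.0846 × 10⁻³ rad s⁻¹ ≈ 7.08 × 10⁻³ rad s⁻¹.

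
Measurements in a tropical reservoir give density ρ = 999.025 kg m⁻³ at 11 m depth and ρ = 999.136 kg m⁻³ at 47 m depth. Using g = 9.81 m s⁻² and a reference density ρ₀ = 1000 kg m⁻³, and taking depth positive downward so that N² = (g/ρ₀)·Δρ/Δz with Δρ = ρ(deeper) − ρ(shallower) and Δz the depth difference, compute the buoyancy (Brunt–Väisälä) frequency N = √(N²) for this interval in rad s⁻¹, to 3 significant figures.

5.50 × 10⁻³ rad s⁻¹

Δρ = 999.136 − 999.025 = 0.111 kg m⁻³ over Δz = 47 − 11 = 36 m.
N² = (9.81/1000) × (0.111/36) = 3.0248 × 10⁻⁵ s⁻².
N = √(3.0248 × 10⁻⁵) = 5.4998 × 10⁻³ rad s⁻¹ ≈ 5.50 × 10⁻³ rad s⁻¹.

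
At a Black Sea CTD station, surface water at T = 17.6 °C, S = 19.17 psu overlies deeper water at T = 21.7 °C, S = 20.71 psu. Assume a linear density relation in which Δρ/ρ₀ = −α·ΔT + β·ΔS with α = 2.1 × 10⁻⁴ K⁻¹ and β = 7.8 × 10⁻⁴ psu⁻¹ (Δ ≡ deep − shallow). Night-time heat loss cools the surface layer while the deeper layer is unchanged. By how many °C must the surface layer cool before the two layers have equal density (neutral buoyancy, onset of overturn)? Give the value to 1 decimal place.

1.6 °C

Neutral buoyancy requires Δρ = 0, i.e. −α(T_deep − T_surf′) + β(S_deep − S_surf) = 0.
T_surf′ = T_deep − (β/α)·ΔS = 21.7 − (7.8 × 10⁻⁴/2.1 × 10⁻⁴)·(+1.54) = 15.980 °C.
Cooling required: 17.6 − (15.980) = 1.620 °C.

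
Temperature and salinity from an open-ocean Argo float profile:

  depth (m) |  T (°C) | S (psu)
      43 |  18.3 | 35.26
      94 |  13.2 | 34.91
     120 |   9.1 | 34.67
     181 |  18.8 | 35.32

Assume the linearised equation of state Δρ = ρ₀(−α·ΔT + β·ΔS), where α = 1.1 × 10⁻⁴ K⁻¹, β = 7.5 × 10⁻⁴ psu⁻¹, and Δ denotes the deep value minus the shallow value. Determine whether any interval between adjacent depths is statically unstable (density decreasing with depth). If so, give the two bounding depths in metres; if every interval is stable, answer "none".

120–181 m

Evaluate Δρ/ρ₀ = −αΔT + βΔS across each adjacent pair:
  43–94 m: −αΔT+βΔS = −(1.1 × 10⁻⁴)(-5.1)+(7.5 × 10⁻⁴)(-0.35) = 3.0 × 10⁻⁴ → stable
  94–120 m: −αΔT+βΔS = −(1.1 × 10⁻⁴)(-4.1)+(7.5 × 10⁻⁴)(-0.24) = 2.7 × 10⁻⁴ → stable
  120–181 m: −αΔT+βΔS = −(1.1 × 10⁻⁴)(+9.7)+(7.5 × 10⁻⁴)(+0.65) = -5.8 × 10⁻⁴ → UNSTABLE
The 120–181 m interval has Δρ < 0: lighter water underlies denser water.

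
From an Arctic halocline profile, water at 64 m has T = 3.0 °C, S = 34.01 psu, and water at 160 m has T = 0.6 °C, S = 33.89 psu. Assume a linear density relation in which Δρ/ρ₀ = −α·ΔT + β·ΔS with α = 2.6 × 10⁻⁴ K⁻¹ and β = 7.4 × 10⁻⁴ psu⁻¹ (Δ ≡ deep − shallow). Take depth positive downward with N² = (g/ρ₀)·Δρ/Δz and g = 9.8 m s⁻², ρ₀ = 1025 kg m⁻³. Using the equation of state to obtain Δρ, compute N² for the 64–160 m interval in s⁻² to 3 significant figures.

ΔT = -2.4 K, ΔS = -0.12 psu (deep − shallow).
Δρ/ρ₀ = −αΔT + βΔS = 6.24 × 10⁻⁴ − 8.88 × 10⁻⁵ = 5.352 × 10⁻⁴, so Δρ ≈ 0.5486 kg m⁻³.
N² = (g/ρ₀)·Δρ/Δz = g·(Δρ/ρ₀)/Δz = 9.8 × 5.352 × 10⁻⁴ / 96 = 5.4635 × 10⁻⁵ s⁻² ≈ 5.46 × 10⁻⁵ s⁻².

5.46 × 10⁻⁵ s⁻²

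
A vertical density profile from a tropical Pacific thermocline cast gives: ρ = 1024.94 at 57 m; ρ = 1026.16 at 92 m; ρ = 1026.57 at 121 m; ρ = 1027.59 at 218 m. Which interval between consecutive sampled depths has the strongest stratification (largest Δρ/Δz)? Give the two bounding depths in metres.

57–92 m

Compute the density gradient over each adjacent pair:
  57–92 m: Δρ/Δz = 1.22/35 = 0.035 kg m⁻⁴
  92–121 m: Δρ/Δz = 0.41/29 = 0.014 kg m⁻⁴
  121–218 m: Δρ/Δz = 1.02/97 = 0.011 kg m⁻⁴
The largest gradient is in the 57–92 m interval — the pycnocline.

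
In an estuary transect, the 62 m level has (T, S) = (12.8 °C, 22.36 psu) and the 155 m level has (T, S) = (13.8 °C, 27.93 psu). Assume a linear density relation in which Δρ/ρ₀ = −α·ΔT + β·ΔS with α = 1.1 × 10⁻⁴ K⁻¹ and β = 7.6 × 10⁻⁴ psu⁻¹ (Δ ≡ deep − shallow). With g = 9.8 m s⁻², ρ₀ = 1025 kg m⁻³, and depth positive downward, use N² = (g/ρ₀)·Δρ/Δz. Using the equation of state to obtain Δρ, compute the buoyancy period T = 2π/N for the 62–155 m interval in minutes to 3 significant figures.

5.02 min

ΔT = +1.0 K, ΔS = +5.57 psu (deep − shallow).
Δρ/ρ₀ = −αΔT + βΔS = -1.10 × 10⁻⁴ + 4.2332 × 10⁻³ = 4.1232 × 10⁻³, so Δρ ≈ 4.226 kg m⁻³.
N² = (g/ρ₀)·Δρ/Δz = g·(Δρ/ρ₀)/Δz = 9.8 × 4.1232 × 10⁻³ / 93 = 4.3449 × 10⁻⁴ s⁻².
N = √(4.3449 × 10⁻⁴) = 0.020844 rad s⁻¹ → T = 2π/N = 301.44 s = 5.0240 min ≈ 5.02 min.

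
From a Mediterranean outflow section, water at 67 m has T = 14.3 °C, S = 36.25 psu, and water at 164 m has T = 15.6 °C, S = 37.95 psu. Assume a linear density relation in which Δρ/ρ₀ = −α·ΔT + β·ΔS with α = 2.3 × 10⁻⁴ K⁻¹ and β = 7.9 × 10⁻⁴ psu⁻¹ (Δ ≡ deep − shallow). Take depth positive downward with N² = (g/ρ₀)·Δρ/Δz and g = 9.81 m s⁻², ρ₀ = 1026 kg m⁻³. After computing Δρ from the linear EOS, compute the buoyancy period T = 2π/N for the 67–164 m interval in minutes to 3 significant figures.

ΔT = +1.3 K, ΔS = +1.70 psu (deep − shallow).
Δρ/ρ₀ = −αΔT + βΔS = -2.99 × 10⁻⁴ + 1.343 × 10⁻³ = 1.044 × 10⁻³, so Δρ ≈ 1.071 kg m⁻³.
N² = (g/ρ₀)·Δρ/Δz = g·(Δρ/ρ₀)/Δz = 9.81 × 1.044 × 10⁻³ / 97 = 1.0558 × 10⁻⁴ s⁻².
N = √(1.0558 × 10⁻⁴) = 0.010275 rad s⁻¹ → T = 2π/N = 611.50 s = 10.192 min ≈ 10.2 min.

10.2 min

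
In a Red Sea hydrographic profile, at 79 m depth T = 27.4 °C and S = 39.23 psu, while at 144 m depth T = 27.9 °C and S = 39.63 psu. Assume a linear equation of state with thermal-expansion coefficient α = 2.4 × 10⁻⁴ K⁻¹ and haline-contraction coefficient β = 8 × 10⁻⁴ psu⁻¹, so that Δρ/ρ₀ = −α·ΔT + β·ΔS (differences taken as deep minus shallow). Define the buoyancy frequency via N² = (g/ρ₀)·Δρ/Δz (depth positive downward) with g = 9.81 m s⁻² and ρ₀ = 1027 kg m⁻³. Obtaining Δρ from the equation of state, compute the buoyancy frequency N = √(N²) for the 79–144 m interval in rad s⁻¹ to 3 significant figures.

ΔT = +0.5 K, ΔS = +0.40 psu (deep − shallow).
Δρ/ρ₀ = −αΔT + βΔS = -1.20 × 10⁻⁴ + 3.20 × 10⁻⁴ = 2.00 × 10⁻⁴, so Δρ ≈ 0.2054 kg m⁻³.
N² = (g/ρ₀)·Δρ/Δz = g·(Δρ/ρ₀)/Δz = 9.81 × 2.00 × 10⁻⁴ / 65 = 3.0185 × 10⁻⁵ s⁻².
N = √(3.0185 × 10⁻⁵) = 5.4941 × 10⁻³ rad s⁻¹ ≈ 5.49 × 10⁻³ rad s⁻¹.

5.49 × 10⁻³ rad s⁻¹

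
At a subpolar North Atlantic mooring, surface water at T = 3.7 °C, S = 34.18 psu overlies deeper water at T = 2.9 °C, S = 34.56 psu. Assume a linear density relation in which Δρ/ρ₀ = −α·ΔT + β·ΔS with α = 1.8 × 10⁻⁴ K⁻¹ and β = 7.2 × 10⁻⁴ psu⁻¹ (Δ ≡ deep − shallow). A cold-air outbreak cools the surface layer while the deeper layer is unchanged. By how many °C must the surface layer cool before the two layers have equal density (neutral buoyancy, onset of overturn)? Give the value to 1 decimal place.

2.3 °C

Neutral buoyancy requires Δρ = 0, i.e. −α(T_deep − T_surf′) + β(S_deep − S_surf) = 0.
T_surf′ = T_deep − (β/α)·ΔS = 2.9 − (7.2 × 10⁻⁴/1.8 × 10⁻⁴)·(+0.38) = 1.380 °C.
Cooling required: 3.7 − (1.380) = 2.320 °C.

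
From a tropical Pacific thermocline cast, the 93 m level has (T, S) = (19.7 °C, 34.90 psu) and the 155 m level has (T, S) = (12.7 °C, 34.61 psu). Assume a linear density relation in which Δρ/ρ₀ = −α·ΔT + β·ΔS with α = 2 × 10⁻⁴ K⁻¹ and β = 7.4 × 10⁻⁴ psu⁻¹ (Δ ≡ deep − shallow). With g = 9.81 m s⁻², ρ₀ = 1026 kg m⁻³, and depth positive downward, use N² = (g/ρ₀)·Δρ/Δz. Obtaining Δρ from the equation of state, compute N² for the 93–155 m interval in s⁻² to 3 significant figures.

1.88 × 10⁻⁴ s⁻²

ΔT = -7.0 K, ΔS = -0.29 psu (deep − shallow).
Δρ/ρ₀ = −αΔT + βΔS = 1.40 × 10⁻³ − 2.146 × 10⁻⁴ = 1.1854 × 10⁻³, so Δρ ≈ 1.216 kg m⁻³.
N² = (g/ρ₀)·Δρ/Δz = g·(Δρ/ρ₀)/Δz = 9.81 × 1.1854 × 10⁻³ / 62 = 1.8756 × 10⁻⁴ s⁻² ≈ 1.88 × 10⁻⁴ s⁻².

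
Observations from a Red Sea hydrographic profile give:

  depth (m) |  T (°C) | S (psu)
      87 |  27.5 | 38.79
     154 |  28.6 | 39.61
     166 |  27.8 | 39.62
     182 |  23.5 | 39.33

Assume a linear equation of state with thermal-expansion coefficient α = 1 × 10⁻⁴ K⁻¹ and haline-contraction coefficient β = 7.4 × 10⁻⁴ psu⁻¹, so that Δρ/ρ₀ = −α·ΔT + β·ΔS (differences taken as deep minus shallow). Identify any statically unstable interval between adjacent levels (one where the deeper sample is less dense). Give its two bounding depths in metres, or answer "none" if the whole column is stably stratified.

Evaluate Δρ/ρ₀ = −αΔT + βΔS across each adjacent pair:
  87–154 m: −αΔT+βΔS = −(1 × 10⁻⁴)(+1.1)+(7.4 × 10⁻⁴)(+0.82) = 5.0 × 10⁻⁴ → stable
  154–166 m: −αΔT+βΔS = −(1 × 10⁻⁴)(-0.8)+(7.4 × 10⁻⁴)(+0.01) = 8.7 × 10⁻⁵ → stable
  166–182 m: −αΔT+βΔS = −(1 × 10⁻⁴)(-4.3)+(7.4 × 10⁻⁴)(-0.29) = 2.2 × 10⁻⁴ → stable
Every interval has Δρ > 0: the column is stably stratified throughout.

none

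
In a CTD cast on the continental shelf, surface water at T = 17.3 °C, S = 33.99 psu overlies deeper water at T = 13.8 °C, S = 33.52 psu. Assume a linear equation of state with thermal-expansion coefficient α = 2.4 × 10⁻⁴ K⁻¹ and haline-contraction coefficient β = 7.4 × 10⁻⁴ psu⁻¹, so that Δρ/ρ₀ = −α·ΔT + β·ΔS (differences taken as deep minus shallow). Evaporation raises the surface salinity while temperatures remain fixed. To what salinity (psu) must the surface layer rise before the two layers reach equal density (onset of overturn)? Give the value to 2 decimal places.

34.66 psu

Neutral buoyancy requires −α(T_deep − T_surf) + β(S_deep − S_surf′) = 0.
S_surf′ = S_deep − (α/β)·ΔT = 33.52 − (2.4 × 10⁻⁴/7.4 × 10⁻⁴)·(-3.5) = 34.6551 psu.
Increase required: 34.6551 − 33.99 = 0.6651 psu.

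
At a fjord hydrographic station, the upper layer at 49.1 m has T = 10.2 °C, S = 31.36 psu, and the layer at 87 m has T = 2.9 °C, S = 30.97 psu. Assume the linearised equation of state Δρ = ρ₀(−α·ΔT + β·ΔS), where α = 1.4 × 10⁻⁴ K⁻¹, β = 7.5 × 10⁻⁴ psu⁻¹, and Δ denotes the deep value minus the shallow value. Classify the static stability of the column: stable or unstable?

stable

ΔT = 2.9 − 10.2 = -7.3 K and ΔS = 30.97 − 31.36 = -0.39 psu (deep − shallow).
−αΔT = 1.022 × 10⁻³; βΔS = -2.925 × 10⁻⁴; sum Δρ/ρ₀ = 7.295 × 10⁻⁴.
Δρ/ρ₀ > 0, so Δρ > 0: deeper water is denser → statically stable.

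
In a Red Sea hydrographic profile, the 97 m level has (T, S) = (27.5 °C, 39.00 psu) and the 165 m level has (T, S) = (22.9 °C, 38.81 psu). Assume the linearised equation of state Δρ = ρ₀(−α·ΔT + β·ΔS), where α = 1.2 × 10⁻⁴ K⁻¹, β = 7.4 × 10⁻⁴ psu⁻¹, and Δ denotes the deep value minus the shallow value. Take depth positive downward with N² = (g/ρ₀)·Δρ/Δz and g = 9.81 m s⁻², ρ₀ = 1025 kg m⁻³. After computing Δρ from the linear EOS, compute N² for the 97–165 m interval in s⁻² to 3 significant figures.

5.94 × 10⁻⁵ s⁻²

ΔT = -4.6 K, ΔS = -0.19 psu (deep − shallow).
Δρ/ρ₀ = −αΔT + βΔS = 5.52 × 10⁻⁴ − 1.406 × 10⁻⁴ = 4.114 × 10⁻⁴, so Δρ ≈ 0.4217 kg m⁻³.
N² = (g/ρ₀)·Δρ/Δz = g·(Δρ/ρ₀)/Δz = 9.81 × 4.114 × 10⁻⁴ / 68 = 5.9351 × 10⁻⁵ s⁻² ≈ 5.94 × 10⁻⁵ s⁻².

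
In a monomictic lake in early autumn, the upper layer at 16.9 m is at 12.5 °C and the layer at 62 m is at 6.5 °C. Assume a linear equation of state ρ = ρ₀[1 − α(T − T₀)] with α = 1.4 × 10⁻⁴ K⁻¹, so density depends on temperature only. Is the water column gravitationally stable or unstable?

stable

ΔT = 6.5 − 12.5 = -6.0 K, so Δρ/ρ₀ = −αΔT = 8.40 × 10⁻⁴.
Δρ/ρ₀ > 0, so Δρ > 0: deeper water is denser → statically stable.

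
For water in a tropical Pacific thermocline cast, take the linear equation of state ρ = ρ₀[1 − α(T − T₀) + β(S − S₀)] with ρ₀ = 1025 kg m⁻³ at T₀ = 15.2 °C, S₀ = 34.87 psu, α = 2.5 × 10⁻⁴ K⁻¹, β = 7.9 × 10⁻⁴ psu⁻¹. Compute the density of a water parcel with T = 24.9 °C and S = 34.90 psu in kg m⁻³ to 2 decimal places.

T − T₀ = +9.7 K, S − S₀ = +0.03 psu.
Bracket = 1 − α·(+9.7) + β·(+0.03) = 1 + (-2.4013 × 10⁻³) = 0.9975987.
ρ = 1025 × 0.9975987 = 1022.54 kg m⁻³.

1022.54 kg m⁻³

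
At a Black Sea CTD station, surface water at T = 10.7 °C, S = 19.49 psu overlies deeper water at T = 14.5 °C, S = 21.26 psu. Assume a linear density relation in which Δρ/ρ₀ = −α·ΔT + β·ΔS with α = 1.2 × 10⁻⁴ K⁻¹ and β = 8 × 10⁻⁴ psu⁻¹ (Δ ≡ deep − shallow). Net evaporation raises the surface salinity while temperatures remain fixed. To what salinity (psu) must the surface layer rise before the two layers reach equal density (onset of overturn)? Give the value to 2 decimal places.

20.69 psu

Neutral buoyancy requires −α(T_deep − T_surf) + β(S_deep − S_surf′) = 0.
S_surf′ = S_deep − (α/β)·ΔT = 21.26 − (1.2 × 10⁻⁴/8 × 10⁻⁴)·(+3.8) = 20.6900 psu.
Increase required: 20.6900 − 19.49 = 1.2000 psu.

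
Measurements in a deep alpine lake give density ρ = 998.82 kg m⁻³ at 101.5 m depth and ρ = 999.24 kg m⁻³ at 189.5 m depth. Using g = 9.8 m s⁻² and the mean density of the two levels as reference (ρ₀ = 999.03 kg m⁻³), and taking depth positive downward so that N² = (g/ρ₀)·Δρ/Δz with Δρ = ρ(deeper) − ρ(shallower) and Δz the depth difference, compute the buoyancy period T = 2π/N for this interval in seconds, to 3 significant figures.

918 s

Δρ = 999.24 − 998.82 = 0.42 kg m⁻³ over Δz = 189.5 − 101.5 = 88 m.
N² = (9.8/999.03) × (0.42/88) = 4.6818 × 10⁻⁵ s⁻².
N = √(4.6818 × 10⁻⁵) = 6.8424 × 10⁻³ rad s⁻¹, so T = 2π/N = 918.27 s ≈ 918 s.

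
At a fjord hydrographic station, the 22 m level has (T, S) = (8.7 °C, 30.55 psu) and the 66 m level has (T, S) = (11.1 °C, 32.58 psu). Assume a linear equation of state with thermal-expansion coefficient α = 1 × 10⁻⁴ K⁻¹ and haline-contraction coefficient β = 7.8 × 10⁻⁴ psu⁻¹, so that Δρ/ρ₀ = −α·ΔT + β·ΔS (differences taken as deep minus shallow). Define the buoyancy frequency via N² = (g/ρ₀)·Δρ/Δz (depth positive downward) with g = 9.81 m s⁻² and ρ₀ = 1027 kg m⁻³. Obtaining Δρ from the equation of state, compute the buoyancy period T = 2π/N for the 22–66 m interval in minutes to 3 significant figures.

6.05 min

ΔT = +2.4 K, ΔS = +2.03 psu (deep − shallow).
Δρ/ρ₀ = −αΔT + βΔS = -2.40 × 10⁻⁴ + 1.5834 × 10⁻³ = 1.3434 × 10⁻³, so Δρ ≈ 1.380 kg m⁻³.
N² = (g/ρ₀)·Δρ/Δz = g·(Δρ/ρ₀)/Δz = 9.81 × 1.3434 × 10⁻³ / 44 = 2.9952 × 10⁻⁴ s⁻².
N = √(2.9952 × 10⁻⁴) = 0.017307 rad s⁻¹ → T = 2π/N = 363.04 s = 6.0507 min ≈ 6.05 min.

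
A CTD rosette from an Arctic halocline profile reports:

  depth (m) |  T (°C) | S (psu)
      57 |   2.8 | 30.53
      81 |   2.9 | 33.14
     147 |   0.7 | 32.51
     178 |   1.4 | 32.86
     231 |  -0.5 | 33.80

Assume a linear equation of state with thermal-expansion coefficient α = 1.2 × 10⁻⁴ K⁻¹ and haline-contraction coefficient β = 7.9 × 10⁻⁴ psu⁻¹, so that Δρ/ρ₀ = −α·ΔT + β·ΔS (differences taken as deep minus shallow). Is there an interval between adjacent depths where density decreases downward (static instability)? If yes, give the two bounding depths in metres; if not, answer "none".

81–147 m

Evaluate Δρ/ρ₀ = −αΔT + βΔS across each adjacent pair:
  57–81 m: −αΔT+βΔS = −(1.2 × 10⁻⁴)(+0.1)+(7.9 × 10⁻⁴)(+2.61) = 2.0 × 10⁻³ → stable
  81–147 m: −αΔT+βΔS = −(1.2 × 10⁻⁴)(-2.2)+(7.9 × 10⁻⁴)(-0.63) = -2.3 × 10⁻⁴ → UNSTABLE
  147–178 m: −αΔT+βΔS = −(1.2 × 10⁻⁴)(+0.7)+(7.9 × 10⁻⁴)(+0.35) = 1.9 × 10⁻⁴ → stable
  178–231 m: −αΔT+βΔS = −(1.2 × 10⁻⁴)(-1.9)+(7.9 × 10⁻⁴)(+0.94) = 9.7 × 10⁻⁴ → stable
The 81–147 m interval has Δρ < 0: lighter water underlies denser water.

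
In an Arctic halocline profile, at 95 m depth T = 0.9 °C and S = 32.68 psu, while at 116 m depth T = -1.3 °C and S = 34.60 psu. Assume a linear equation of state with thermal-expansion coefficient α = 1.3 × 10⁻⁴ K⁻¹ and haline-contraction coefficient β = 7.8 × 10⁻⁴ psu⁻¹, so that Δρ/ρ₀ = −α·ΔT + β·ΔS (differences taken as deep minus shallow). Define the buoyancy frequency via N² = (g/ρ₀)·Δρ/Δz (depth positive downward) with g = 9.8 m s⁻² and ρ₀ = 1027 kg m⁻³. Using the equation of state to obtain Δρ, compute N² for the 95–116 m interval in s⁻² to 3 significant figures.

8.32 × 10⁻⁴ s⁻²

ΔT = -2.2 K, ΔS = +1.92 psu (deep − shallow).
Δρ/ρ₀ = −αΔT + βΔS = 2.86 × 10⁻⁴ + 1.4976 × 10⁻³ = 1.7836 × 10⁻³, so Δρ ≈ 1.832 kg m⁻³.
N² = (g/ρ₀)·Δρ/Δz = g·(Δρ/ρ₀)/Δz = 9.8 × 1.7836 × 10⁻³ / 21 = 8.3235 × 10⁻⁴ s⁻² ≈ 8.32 × 10⁻⁴ s⁻².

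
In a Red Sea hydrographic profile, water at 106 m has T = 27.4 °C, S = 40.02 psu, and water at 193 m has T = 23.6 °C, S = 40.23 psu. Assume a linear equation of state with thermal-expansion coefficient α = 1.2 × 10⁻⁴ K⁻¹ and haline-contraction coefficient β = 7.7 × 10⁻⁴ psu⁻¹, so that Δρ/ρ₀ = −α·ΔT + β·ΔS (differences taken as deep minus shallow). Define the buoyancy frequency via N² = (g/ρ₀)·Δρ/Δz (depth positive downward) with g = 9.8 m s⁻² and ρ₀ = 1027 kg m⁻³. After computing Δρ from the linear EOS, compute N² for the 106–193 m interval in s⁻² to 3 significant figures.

ΔT = -3.8 K, ΔS = +0.21 psu (deep − shallow).
Δρ/ρ₀ = −αΔT + βΔS = 4.56 × 10⁻⁴ + 1.617 × 10⁻⁴ = 6.177 × 10⁻⁴, so Δρ ≈ 0.6344 kg m⁻³.
N² = (g/ρ₀)·Δρ/Δz = g·(Δρ/ρ₀)/Δz = 9.8 × 6.177 × 10⁻⁴ / 87 = 6.9580 × 10⁻⁵ s⁻² ≈ 6.96 × 10⁻⁵ s⁻².

6.96 × 10⁻⁵ s⁻²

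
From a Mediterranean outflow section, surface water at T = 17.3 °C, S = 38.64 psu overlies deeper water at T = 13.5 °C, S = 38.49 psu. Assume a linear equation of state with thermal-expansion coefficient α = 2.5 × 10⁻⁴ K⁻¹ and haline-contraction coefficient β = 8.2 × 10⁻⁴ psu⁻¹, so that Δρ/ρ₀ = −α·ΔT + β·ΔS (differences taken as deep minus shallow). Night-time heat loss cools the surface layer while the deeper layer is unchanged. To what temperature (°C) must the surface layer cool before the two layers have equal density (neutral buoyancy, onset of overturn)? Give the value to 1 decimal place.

14.0 °C

Neutral buoyancy requires Δρ = 0, i.e. −α(T_deep − T_surf′) + β(S_deep − S_surf) = 0.
T_surf′ = T_deep − (β/α)·ΔS = 13.5 − (8.2 × 10⁻⁴/2.5 × 10⁻⁴)·(-0.15) = 13.992 °C.
Cooling required: 17.3 − (13.992) = 3.308 °C.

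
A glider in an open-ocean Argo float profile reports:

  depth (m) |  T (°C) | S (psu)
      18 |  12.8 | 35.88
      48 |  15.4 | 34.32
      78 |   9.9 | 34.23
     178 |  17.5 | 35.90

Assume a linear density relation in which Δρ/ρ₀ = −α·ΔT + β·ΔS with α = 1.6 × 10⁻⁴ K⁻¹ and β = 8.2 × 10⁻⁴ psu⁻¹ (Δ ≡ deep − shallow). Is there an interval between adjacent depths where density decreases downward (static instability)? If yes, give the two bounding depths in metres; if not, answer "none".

18–48 m

Evaluate Δρ/ρ₀ = −αΔT + βΔS across each adjacent pair:
  18–48 m: −αΔT+βΔS = −(1.6 × 10⁻⁴)(+2.6)+(8.2 × 10⁻⁴)(-1.56) = -1.7 × 10⁻³ → UNSTABLE
  48–78 m: −αΔT+βΔS = −(1.6 × 10⁻⁴)(-5.5)+(8.2 × 10⁻⁴)(-0.09) = 8.1 × 10⁻⁴ → stable
  78–178 m: −αΔT+βΔS = −(1.6 × 10⁻⁴)(+7.6)+(8.2 × 10⁻⁴)(+1.67) = 1.5 × 10⁻⁴ → stable
The 18–48 m interval has Δρ < 0: lighter water underlies denser water.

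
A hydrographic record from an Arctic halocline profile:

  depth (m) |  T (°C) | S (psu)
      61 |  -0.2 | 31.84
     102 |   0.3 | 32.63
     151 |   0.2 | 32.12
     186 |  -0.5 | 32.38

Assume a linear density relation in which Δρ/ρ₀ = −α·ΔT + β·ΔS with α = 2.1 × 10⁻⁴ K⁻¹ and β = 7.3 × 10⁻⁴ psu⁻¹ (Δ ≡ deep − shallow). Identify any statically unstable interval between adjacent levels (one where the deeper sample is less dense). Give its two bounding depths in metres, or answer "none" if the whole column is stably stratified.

Evaluate Δρ/ρ₀ = −αΔT + βΔS across each adjacent pair:
  61–102 m: −αΔT+βΔS = −(2.1 × 10⁻⁴)(+0.5)+(7.3 × 10⁻⁴)(+0.79) = 4.7 × 10⁻⁴ → stable
  102–151 m: −αΔT+βΔS = −(2.1 × 10⁻⁴)(-0.1)+(7.3 × 10⁻⁴)(-0.51) = -3.5 × 10⁻⁴ → UNSTABLE
  151–186 m: −αΔT+βΔS = −(2.1 × 10⁻⁴)(-0.7)+(7.3 × 10⁻⁴)(+0.26) = 3.4 × 10⁻⁴ → stable
The 102–151 m interval has Δρ < 0: lighter water underlies denser water.

102–151 m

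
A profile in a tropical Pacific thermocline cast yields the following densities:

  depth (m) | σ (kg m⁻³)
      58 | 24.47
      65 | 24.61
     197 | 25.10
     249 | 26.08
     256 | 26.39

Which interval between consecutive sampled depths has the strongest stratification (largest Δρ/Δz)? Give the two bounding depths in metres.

Compute the density gradient over each adjacent pair:
  58–65 m: Δρ/Δz = 0.14/7 = 0.020 kg m⁻⁴
  65–197 m: Δρ/Δz = 0.49/132 = 3.7 × 10⁻³ kg m⁻⁴
  197–249 m: Δρ/Δz = 0.98/52 = 0.019 kg m⁻⁴
  249–256 m: Δρ/Δz = 0.31/7 = 0.044 kg m⁻⁴
The largest gradient is in the 249–256 m interval — the pycnocline.

249–256 m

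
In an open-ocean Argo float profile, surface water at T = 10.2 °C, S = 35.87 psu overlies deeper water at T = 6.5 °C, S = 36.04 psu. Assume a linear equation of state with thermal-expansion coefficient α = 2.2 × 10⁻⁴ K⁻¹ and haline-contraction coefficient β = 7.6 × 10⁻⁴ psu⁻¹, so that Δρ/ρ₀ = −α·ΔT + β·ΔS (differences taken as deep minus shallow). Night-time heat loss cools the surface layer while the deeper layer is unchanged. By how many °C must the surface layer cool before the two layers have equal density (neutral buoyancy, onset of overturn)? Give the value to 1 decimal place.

Neutral buoyancy requires Δρ = 0, i.e. −α(T_deep − T_surf′) + β(S_deep − S_surf) = 0.
T_surf′ = T_deep − (β/α)·ΔS = 6.5 − (7.6 × 10⁻⁴/2.2 × 10⁻⁴)·(+0.17) = 5.913 °C.
Cooling required: 10.2 − (5.913) = 4.287 °C.

4.3 °C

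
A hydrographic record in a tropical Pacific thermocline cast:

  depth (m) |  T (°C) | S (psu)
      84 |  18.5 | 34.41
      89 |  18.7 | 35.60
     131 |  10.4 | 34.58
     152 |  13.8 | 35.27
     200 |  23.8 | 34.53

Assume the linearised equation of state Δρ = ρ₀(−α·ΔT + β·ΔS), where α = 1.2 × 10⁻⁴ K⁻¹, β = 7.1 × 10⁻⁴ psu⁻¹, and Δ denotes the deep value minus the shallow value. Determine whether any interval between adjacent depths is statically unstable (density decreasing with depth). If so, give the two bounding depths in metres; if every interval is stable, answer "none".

152–200 m

Evaluate Δρ/ρ₀ = −αΔT + βΔS across each adjacent pair:
  84–89 m: −αΔT+βΔS = −(1.2 × 10⁻⁴)(+0.2)+(7.1 × 10⁻⁴)(+1.19) = 8.2 × 10⁻⁴ → stable
  89–131 m: −αΔT+βΔS = −(1.2 × 10⁻⁴)(-8.3)+(7.1 × 10⁻⁴)(-1.02) = 2.7 × 10⁻⁴ → stable
  131–152 m: −αΔT+βΔS = −(1.2 × 10⁻⁴)(+3.4)+(7.1 × 10⁻⁴)(+0.69) = 8.2 × 10⁻⁵ → stable
  152–200 m: −αΔT+βΔS = −(1.2 × 10⁻⁴)(+10.0)+(7.1 × 10⁻⁴)(-0.74) = -1.7 × 10⁻³ → UNSTABLE
The 152–200 m interval has Δρ < 0: lighter water underlies denser water.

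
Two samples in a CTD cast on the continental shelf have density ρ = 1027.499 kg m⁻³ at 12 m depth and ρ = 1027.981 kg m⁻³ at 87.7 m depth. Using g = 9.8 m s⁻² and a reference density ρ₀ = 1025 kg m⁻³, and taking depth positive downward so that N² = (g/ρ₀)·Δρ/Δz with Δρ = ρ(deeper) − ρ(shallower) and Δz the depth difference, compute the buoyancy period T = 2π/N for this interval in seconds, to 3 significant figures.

Δρ = 1027.981 − 1027.499 = 0.482 kg m⁻³ over Δz = 87.7 − 12 = 75.7 m.
N² = (9.8/1025) × (0.482/75.7) = 6.0877 × 10⁻⁵ s⁻².
N = √(6.0877 × 10⁻⁵) = 7.8024 × 10⁻³ rad s⁻¹, so T = 2π/N = 805.29 s ≈ 805 s.

805 s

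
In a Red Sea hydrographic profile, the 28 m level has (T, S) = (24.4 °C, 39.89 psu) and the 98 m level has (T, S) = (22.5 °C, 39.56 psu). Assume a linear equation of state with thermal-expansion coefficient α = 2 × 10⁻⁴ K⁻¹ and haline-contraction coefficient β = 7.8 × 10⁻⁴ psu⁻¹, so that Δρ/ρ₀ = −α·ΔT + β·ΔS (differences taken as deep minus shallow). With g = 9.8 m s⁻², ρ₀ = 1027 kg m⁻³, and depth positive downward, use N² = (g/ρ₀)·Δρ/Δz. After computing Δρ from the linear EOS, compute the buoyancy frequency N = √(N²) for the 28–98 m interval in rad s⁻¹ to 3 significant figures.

4.14 × 10⁻³ rad s⁻¹

ΔT = -1.9 K, ΔS = -0.33 psu (deep − shallow).
Δρ/ρ₀ = −αΔT + βΔS = 3.80 × 10⁻⁴ − 2.574 × 10⁻⁴ = 1.226 × 10⁻⁴, so Δρ ≈ 0.1259 kg m⁻³.
N² = (g/ρ₀)·Δρ/Δz = g·(Δρ/ρ₀)/Δz = 9.8 × 1.226 × 10⁻⁴ / 70 = 1.7164 × 10⁻⁵ s⁻².
N = √(1.7164 × 10⁻⁵) = 4.1429 × 10⁻³ rad s⁻¹ ≈ 4.14 × 10⁻³ rad s⁻¹.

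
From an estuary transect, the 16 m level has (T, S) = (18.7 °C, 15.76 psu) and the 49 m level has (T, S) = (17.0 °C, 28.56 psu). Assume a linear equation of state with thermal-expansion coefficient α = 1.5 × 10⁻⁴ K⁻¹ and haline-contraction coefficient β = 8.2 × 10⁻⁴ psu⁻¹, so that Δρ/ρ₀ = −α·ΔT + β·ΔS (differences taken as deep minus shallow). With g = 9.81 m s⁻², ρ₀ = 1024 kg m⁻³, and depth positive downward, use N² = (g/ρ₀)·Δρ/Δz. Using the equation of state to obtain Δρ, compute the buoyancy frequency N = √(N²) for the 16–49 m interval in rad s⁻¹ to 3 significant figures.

ΔT = -1.7 K, ΔS = +12.80 psu (deep − shallow).
Δρ/ρ₀ = −αΔT + βΔS = 2.55 × 10⁻⁴ + 0.010496 = 0.010751, so Δρ ≈ 11.01 kg m⁻³.
N² = (g/ρ₀)·Δρ/Δz = g·(Δρ/ρ₀)/Δz = 9.81 × 0.010751 / 33 = 3.1960 × 10⁻³ s⁻².
N = √(3.1960 × 10⁻³) = 0.056533 rad s⁻¹ ≈ 0.0565 rad s⁻¹.

0.0565 rad s⁻¹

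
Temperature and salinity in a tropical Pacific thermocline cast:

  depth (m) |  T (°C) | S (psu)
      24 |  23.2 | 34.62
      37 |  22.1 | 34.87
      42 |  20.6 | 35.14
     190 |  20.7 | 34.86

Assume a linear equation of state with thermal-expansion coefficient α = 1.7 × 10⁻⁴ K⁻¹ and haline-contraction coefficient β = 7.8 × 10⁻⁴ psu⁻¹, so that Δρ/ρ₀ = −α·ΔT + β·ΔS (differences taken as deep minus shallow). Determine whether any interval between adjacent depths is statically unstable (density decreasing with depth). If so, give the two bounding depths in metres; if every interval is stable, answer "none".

Evaluate Δρ/ρ₀ = −αΔT + βΔS across each adjacent pair:
  24–37 m: −αΔT+βΔS = −(1.7 × 10⁻⁴)(-1.1)+(7.8 × 10⁻⁴)(+0.25) = 3.8 × 10⁻⁴ → stable
  37–42 m: −αΔT+βΔS = −(1.7 × 10⁻⁴)(-1.5)+(7.8 × 10⁻⁴)(+0.27) = 4.7 × 10⁻⁴ → stable
  42–190 m: −αΔT+βΔS = −(1.7 × 10⁻⁴)(+0.1)+(7.8 × 10⁻⁴)(-0.28) = -2.4 × 10⁻⁴ → UNSTABLE
The 42–190 m interval has Δρ < 0: lighter water underlies denser water.

42–190 m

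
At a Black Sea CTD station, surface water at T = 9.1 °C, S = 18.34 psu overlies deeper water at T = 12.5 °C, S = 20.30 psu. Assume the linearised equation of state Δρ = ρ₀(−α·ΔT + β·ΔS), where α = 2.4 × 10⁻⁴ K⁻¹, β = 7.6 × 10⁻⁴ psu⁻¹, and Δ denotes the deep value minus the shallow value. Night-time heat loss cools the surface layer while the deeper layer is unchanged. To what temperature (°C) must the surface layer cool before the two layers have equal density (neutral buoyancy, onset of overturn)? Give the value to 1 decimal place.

6.3 °C

Neutral buoyancy requires Δρ = 0, i.e. −α(T_deep − T_surf′) + β(S_deep − S_surf) = 0.
T_surf′ = T_deep − (β/α)·ΔS = 12.5 − (7.6 × 10⁻⁴/2.4 × 10⁻⁴)·(+1.96) = 6.293 °C.
Cooling required: 9.1 − (6.293) = 2.807 °C.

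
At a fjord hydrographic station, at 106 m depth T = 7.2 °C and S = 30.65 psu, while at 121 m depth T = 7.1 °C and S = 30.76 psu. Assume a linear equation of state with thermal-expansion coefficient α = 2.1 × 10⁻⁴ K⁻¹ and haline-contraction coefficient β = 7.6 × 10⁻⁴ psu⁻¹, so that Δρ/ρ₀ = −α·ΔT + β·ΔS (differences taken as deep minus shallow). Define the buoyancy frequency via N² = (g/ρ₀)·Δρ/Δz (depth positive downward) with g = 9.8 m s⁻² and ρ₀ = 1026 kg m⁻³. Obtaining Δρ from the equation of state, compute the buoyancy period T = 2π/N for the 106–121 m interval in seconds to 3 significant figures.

760 s

ΔT = -0.1 K, ΔS = +0.11 psu (deep − shallow).
Δρ/ρ₀ = −αΔT + βΔS = 2.10 × 10⁻⁵ + 8.36 × 10⁻⁵ = 1.046 × 10⁻⁴, so Δρ ≈ 0.1073 kg m⁻³.
N² = (g/ρ₀)·Δρ/Δz = g·(Δρ/ρ₀)/Δz = 9.8 × 1.046 × 10⁻⁴ / 15 = 6.8339 × 10⁻⁵ s⁻².
N = √(6.8339 × 10⁻⁵) = 8.2667 × 10⁻³ rad s⁻¹ → T = 2π/N = 760.06 s ≈ 760 s.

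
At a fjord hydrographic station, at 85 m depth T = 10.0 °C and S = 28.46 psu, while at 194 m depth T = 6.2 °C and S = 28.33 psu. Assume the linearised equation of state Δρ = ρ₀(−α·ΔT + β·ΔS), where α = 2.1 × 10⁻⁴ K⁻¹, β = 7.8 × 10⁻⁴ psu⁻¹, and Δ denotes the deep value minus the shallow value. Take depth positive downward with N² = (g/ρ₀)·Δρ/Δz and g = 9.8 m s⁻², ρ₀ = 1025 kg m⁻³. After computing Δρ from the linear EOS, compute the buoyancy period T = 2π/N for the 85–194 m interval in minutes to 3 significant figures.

13.2 min

ΔT = -3.8 K, ΔS = -0.13 psu (deep − shallow).
Δρ/ρ₀ = −αΔT + βΔS = 7.98 × 10⁻⁴ − 1.014 × 10⁻⁴ = 6.966 × 10⁻⁴, so Δρ ≈ 0.7140 kg m⁻³.
N² = (g/ρ₀)·Δρ/Δz = g·(Δρ/ρ₀)/Δz = 9.8 × 6.966 × 10⁻⁴ / 109 = 6.2630 × 10⁻⁵ s⁻².
N = √(6.2630 × 10⁻⁵) = 7.9139 × 10⁻³ rad s⁻¹ → T = 2π/N = 793.94 s = 13.232 min ≈ 13.2 min.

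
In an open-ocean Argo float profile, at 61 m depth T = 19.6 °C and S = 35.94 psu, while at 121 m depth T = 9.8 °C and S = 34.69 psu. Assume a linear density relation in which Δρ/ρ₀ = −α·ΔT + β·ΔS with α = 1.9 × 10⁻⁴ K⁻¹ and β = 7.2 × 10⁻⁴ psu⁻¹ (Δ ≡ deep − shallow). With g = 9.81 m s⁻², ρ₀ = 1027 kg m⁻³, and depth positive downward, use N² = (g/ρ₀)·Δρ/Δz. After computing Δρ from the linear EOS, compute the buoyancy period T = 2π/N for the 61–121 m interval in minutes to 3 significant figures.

ΔT = -9.8 K, ΔS = -1.25 psu (deep − shallow).
Δρ/ρ₀ = −αΔT + βΔS = 1.862 × 10⁻³ − 9.00 × 10⁻⁴ = 9.62 × 10⁻⁴, so Δρ ≈ 0.9880 kg m⁻³.
N² = (g/ρ₀)·Δρ/Δz = g·(Δρ/ρ₀)/Δz = 9.81 × 9.62 × 10⁻⁴ / 60 = 1.5729 × 10⁻⁴ s⁻².
N = √(1.5729 × 10⁻⁴) = 0.012542 rad s⁻¹ → T = 2π/N = 500.97 s = 8.3495 min ≈ 8.35 min.

8.35 min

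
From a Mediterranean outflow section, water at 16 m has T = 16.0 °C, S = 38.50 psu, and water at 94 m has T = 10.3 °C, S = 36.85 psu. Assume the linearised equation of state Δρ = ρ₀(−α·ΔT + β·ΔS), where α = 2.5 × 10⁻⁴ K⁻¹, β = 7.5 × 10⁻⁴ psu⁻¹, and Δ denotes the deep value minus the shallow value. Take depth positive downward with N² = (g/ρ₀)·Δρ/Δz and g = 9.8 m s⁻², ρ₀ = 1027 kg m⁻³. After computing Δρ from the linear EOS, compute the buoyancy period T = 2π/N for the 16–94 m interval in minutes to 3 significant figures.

21.6 min

ΔT = -5.7 K, ΔS = -1.65 psu (deep − shallow).
Δρ/ρ₀ = −αΔT + βΔS = 1.425 × 10⁻³ − 1.2375 × 10⁻³ = 1.875 × 10⁻⁴, so Δρ ≈ 0.1926 kg m⁻³.
N² = (g/ρ₀)·Δρ/Δz = g·(Δρ/ρ₀)/Δz = 9.8 × 1.875 × 10⁻⁴ / 78 = 2.3558 × 10⁻⁵ s⁻².
N = √(2.3558 × 10⁻⁵) = 4.8537 × 10⁻³ rad s⁻¹ → T = 2π/N = 1.2945 × 10³ s = 21.575 min ≈ 21.6 min.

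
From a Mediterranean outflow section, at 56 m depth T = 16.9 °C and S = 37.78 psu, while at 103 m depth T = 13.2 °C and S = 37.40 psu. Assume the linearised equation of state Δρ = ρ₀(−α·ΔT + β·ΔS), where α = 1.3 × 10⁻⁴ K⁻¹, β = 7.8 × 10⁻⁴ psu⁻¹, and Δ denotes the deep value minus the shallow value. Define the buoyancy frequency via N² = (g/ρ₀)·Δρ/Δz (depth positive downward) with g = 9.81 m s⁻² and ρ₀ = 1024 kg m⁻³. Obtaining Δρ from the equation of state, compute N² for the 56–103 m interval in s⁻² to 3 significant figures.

ΔT = -3.7 K, ΔS = -0.38 psu (deep − shallow).
Δρ/ρ₀ = −αΔT + βΔS = 4.81 × 10⁻⁴ − 2.964 × 10⁻⁴ = 1.846 × 10⁻⁴, so Δρ ≈ 0.1890 kg m⁻³.
N² = (g/ρ₀)·Δρ/Δz = g·(Δρ/ρ₀)/Δz = 9.81 × 1.846 × 10⁻⁴ / 47 = 3.8530 × 10⁻⁵ s⁻² ≈ 3.85 × 10⁻⁵ s⁻².

3.85 × 10⁻⁵ s⁻²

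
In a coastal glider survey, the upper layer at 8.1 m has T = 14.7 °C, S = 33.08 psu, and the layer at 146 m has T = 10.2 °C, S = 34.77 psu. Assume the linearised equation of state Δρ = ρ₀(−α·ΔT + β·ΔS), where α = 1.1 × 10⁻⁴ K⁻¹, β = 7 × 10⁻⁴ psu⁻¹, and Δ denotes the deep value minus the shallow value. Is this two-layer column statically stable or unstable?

stable

ΔT = 10.2 − 14.7 = -4.5 K and ΔS = 34.77 − 33.08 = +1.69 psu (deep − shallow).
−αΔT = 4.95 × 10⁻⁴; βΔS = 1.183 × 10⁻³; sum Δρ/ρ₀ = 1.678 × 10⁻³.
Δρ/ρ₀ > 0, so Δρ > 0: deeper water is denser → statically stable.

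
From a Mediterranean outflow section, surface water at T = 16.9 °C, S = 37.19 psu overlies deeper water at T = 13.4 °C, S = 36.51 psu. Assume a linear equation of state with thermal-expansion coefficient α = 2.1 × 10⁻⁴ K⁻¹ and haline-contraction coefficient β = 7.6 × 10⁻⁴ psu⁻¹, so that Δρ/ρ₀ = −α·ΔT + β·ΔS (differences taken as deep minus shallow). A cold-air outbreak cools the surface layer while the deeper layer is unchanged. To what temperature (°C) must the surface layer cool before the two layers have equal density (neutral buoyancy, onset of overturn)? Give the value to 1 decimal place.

15.9 °C

Neutral buoyancy requires Δρ = 0, i.e. −α(T_deep − T_surf′) + β(S_deep − S_surf) = 0.
T_surf′ = T_deep − (β/α)·ΔS = 13.4 − (7.6 × 10⁻⁴/2.1 × 10⁻⁴)·(-0.68) = 15.861 °C.
Cooling required: 16.9 − (15.861) = 1.039 °C.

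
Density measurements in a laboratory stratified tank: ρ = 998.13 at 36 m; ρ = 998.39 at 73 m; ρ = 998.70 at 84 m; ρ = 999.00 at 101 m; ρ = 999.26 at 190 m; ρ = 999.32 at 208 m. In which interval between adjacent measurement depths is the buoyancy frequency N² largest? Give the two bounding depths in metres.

73–84 m

Compute the density gradient over each adjacent pair:
  36–73 m: Δρ/Δz = 0.26/37 = 7.0 × 10⁻³ kg m⁻⁴
  73–84 m: Δρ/Δz = 0.31/11 = 0.028 kg m⁻⁴
  84–101 m: Δρ/Δz = 0.30/17 = 0.018 kg m⁻⁴
  101–190 m: Δρ/Δz = 0.26/89 = 2.9 × 10⁻³ kg m⁻⁴
  190–208 m: Δρ/Δz = 0.06/18 = 3.3 × 10⁻³ kg m⁻⁴
The largest gradient is in the 73–84 m interval — the pycnocline.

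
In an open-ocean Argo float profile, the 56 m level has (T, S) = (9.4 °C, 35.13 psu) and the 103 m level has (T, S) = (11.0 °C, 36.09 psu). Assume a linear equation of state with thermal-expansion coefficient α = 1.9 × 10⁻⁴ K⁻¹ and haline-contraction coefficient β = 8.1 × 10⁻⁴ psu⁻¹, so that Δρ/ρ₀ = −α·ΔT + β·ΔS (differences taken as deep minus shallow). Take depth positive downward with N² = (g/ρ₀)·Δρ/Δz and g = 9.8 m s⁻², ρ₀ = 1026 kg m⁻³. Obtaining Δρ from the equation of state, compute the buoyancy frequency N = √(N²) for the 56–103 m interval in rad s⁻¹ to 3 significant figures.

ΔT = +1.6 K, ΔS = +0.96 psu (deep − shallow).
Δρ/ρ₀ = −αΔT + βΔS = -3.04 × 10⁻⁴ + 7.776 × 10⁻⁴ = 4.736 × 10⁻⁴, so Δρ ≈ 0.4859 kg m⁻³.
N² = (g/ρ₀)·Δρ/Δz = g·(Δρ/ρ₀)/Δz = 9.8 × 4.736 × 10⁻⁴ / 47 = 9.8751 × 10⁻⁵ s⁻².
N = √(9.8751 × 10⁻⁵) = 9.9374 × 10⁻³ rad s⁻¹ ≈ 9.94 × 10⁻³ rad s⁻¹.

9.94 × 10⁻³ rad s⁻¹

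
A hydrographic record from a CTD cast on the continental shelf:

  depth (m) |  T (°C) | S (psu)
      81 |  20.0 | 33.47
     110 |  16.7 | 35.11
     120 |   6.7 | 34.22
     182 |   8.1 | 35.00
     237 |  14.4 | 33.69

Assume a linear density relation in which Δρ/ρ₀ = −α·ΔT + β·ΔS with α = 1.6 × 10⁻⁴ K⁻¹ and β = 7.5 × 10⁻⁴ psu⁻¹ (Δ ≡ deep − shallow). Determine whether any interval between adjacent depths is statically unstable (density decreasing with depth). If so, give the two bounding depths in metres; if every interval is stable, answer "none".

182–237 m

Evaluate Δρ/ρ₀ = −αΔT + βΔS across each adjacent pair:
  81–110 m: −αΔT+βΔS = −(1.6 × 10⁻⁴)(-3.3)+(7.5 × 10⁻⁴)(+1.64) = 1.8 × 10⁻³ → stable
  110–120 m: −αΔT+βΔS = −(1.6 × 10⁻⁴)(-10.0)+(7.5 × 10⁻⁴)(-0.89) = 9.3 × 10⁻⁴ → stable
  120–182 m: −αΔT+βΔS = −(1.6 × 10⁻⁴)(+1.4)+(7.5 × 10⁻⁴)(+0.78) = 3.6 × 10⁻⁴ → stable
  182–237 m: −αΔT+βΔS = −(1.6 × 10⁻⁴)(+6.3)+(7.5 × 10⁻⁴)(-1.31) = -2.0 × 10⁻³ → UNSTABLE
The 182–237 m interval has Δρ < 0: lighter water underlies denser water.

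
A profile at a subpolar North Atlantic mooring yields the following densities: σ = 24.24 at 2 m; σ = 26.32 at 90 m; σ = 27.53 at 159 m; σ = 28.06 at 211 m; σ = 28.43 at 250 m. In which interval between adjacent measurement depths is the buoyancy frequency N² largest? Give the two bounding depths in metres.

2–90 m

Compute the density gradient over each adjacent pair:
  2–90 m: Δρ/Δz = 2.08/88 = 0.024 kg m⁻⁴
  90–159 m: Δρ/Δz = 1.21/69 = 0.018 kg m⁻⁴
  159–211 m: Δρ/Δz = 0.53/52 = 0.010 kg m⁻⁴
  211–250 m: Δρ/Δz = 0.37/39 = 9.5 × 10⁻³ kg m⁻⁴
The largest gradient is in the 2–90 m interval — the pycnocline.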